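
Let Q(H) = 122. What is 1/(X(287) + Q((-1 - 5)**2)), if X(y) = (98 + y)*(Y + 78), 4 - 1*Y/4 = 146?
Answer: -1/188528 ≈ -5.3043e-6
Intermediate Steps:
Y = -568 (Y = 16 - 4*146 = 16 - 584 = -568)
X(y) = -48020 - 490*y (X(y) = (98 + y)*(-568 + 78) = (98 + y)*(-490) = -48020 - 490*y)
1/(X(287) + Q((-1 - 5)**2)) = 1/((-48020 - 490*287) + 122) = 1/((-48020 - 140630) + 122) = 1/(-188650 + 122) = 1/(-188528) = -1/188528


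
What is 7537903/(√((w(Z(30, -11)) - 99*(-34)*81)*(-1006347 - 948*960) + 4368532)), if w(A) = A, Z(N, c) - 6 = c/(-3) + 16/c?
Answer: -7537903*I*√63224620554139/5747692777649 ≈ -10.428*I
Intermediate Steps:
Z(N, c) = 6 + 16/c - c/3 (Z(N, c) = 6 + (c/(-3) + 16/c) = 6 + (c*(-⅓) + 16/c) = 6 + (-c/3 + 16/c) = 6 + (16/c - c/3) = 6 + 16/c - c/3)
7537903/(√((w(Z(30, -11)) - 99*(-34)*81)*(-1006347 - 948*960) + 4368532)) = 7537903/(√(((6 + 16/(-11) - ⅓*(-11)) - 99*(-34)*81)*(-1006347 - 948*960) + 4368532)) = 7537903/(√(((6 + 16*(-1/11) + 11/3) + 3366*81)*(-1006347 - 910080) + 4368532)) = 7537903/(√(((6 - 16/11 + 11/3) + 272646)*(-1916427) + 4368532)) = 7537903/(√((271/33 + 272646)*(-1916427) + 4368532)) = 7537903/(√((8997589/33)*(-1916427) + 4368532)) = 7537903/(√(-5747740831501/11 + 4368532)) = 7537903/(√(-5747692777649/11)) = 7537903/((I*√63224620554139/11)) = 7537903*(-I*√63224620554139/5747692777649) = -7537903*I*√63224620554139/5747692777649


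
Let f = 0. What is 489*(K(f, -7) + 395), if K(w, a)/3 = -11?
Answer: 177018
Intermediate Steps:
K(w, a) = -33 (K(w, a) = 3*(-11) = -33)
489*(K(f, -7) + 395) = 489*(-33 + 395) = 489*362 = 177018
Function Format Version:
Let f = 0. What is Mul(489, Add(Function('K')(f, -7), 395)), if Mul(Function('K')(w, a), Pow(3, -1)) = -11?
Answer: 177018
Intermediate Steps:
Function('K')(w, a) = -33 (Function('K')(w, a) = Mul(3, -11) = -33)
Mul(489, Add(Function('K')(f, -7), 395)) = Mul(489, Add(-33, 395)) = Mul(489, 362) = 177018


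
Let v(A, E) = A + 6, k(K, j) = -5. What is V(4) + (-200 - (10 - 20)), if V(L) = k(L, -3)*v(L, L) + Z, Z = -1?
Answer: -241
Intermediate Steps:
v(A, E) = 6 + A
V(L) = -31 - 5*L (V(L) = -5*(6 + L) - 1 = (-30 - 5*L) - 1 = -31 - 5*L)
V(4) + (-200 - (10 - 20)) = (-31 - 5*4) + (-200 - (10 - 20)) = (-31 - 20) + (-200 - 1*(-10)) = -51 + (-200 + 10) = -51 - 190 = -241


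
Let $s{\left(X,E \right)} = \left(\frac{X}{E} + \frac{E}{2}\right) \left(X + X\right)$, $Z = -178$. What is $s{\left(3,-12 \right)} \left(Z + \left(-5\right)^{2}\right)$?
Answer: $\frac{11475}{2} \approx 5737.5$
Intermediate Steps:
$s{\left(X,E \right)} = 2 X \left(\frac{E}{2} + \frac{X}{E}\right)$ ($s{\left(X,E \right)} = \left(\frac{X}{E} + E \frac{1}{2}\right) 2 X = \left(\frac{X}{E} + \frac{E}{2}\right) 2 X = \left(\frac{E}{2} + \frac{X}{E}\right) 2 X = 2 X \left(\frac{E}{2} + \frac{X}{E}\right)$)
$s{\left(3,-12 \right)} \left(Z + \left(-5\right)^{2}\right) = \frac{3 \left(\left(-12\right)^{2} + 2 \cdot 3\right)}{-12} \left(-178 + \left(-5\right)^{2}\right) = 3 \left(- \frac{1}{12}\right) \left(144 + 6\right) \left(-178 + 25\right) = 3 \left(- \frac{1}{12}\right) 150 \left(-153\right) = \left(- \frac{75}{2}\right) \left(-153\right) = \frac{11475}{2}$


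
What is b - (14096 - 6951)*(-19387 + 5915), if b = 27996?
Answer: 96285436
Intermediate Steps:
b - (14096 - 6951)*(-19387 + 5915) = 27996 - (14096 - 6951)*(-19387 + 5915) = 27996 - 7145*(-13472) = 27996 - 1*(-96257440) = 27996 + 96257440 = 96285436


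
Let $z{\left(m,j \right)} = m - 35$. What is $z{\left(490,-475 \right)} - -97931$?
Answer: $98386$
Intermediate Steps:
$z{\left(m,j \right)} = -35 + m$ ($z{\left(m,j \right)} = m - 35 = -35 + m$)
$z{\left(490,-475 \right)} - -97931 = \left(-35 + 490\right) - -97931 = 455 + 97931 = 98386$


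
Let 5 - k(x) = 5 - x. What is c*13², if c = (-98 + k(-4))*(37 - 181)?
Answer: 2482272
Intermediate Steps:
k(x) = x (k(x) = 5 - (5 - x) = 5 + (-5 + x) = x)
c = 14688 (c = (-98 - 4)*(37 - 181) = -102*(-144) = 14688)
c*13² = 14688*13² = 14688*169 = 2482272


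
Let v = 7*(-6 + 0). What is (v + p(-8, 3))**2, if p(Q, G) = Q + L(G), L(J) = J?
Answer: 2209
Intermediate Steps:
p(Q, G) = G + Q (p(Q, G) = Q + G = G + Q)
v = -42 (v = 7*(-6) = -42)
(v + p(-8, 3))**2 = (-42 + (3 - 8))**2 = (-42 - 5)**2 = (-47)**2 = 2209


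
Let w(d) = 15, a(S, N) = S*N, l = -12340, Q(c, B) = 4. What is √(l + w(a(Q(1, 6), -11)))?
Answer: 5*I*√493 ≈ 111.02*I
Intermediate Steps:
a(S, N) = N*S
√(l + w(a(Q(1, 6), -11))) = √(-12340 + 15) = √(-12325) = 5*I*√493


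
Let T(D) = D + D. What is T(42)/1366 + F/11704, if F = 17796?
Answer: 3161559/1998458 ≈ 1.5820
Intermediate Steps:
T(D) = 2*D
T(42)/1366 + F/11704 = (2*42)/1366 + 17796/11704 = 84*(1/1366) + 17796*(1/11704) = 42/683 + 4449/2926 = 3161559/1998458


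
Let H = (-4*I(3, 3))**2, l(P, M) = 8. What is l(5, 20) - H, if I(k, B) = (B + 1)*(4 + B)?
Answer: -12536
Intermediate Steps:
I(k, B) = (1 + B)*(4 + B)
H = 12544 (H = (-4*(4 + 3**2 + 5*3))**2 = (-4*(4 + 9 + 15))**2 = (-4*28)**2 = (-112)**2 = 12544)
l(5, 20) - H = 8 - 1*12544 = 8 - 12544 = -12536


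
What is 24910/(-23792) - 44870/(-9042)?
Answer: 210577705/53781816 ≈ 3.9154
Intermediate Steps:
24910/(-23792) - 44870/(-9042) = 24910*(-1/23792) - 44870*(-1/9042) = -12455/11896 + 22435/4521 = 210577705/53781816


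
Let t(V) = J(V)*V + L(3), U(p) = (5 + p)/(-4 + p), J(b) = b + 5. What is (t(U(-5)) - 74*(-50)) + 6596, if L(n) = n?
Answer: 10299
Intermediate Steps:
J(b) = 5 + b
U(p) = (5 + p)/(-4 + p)
t(V) = 3 + V*(5 + V) (t(V) = (5 + V)*V + 3 = V*(5 + V) + 3 = 3 + V*(5 + V))
(t(U(-5)) - 74*(-50)) + 6596 = ((3 + ((5 - 5)/(-4 - 5))*(5 + (5 - 5)/(-4 - 5))) - 74*(-50)) + 6596 = ((3 + (0/(-9))*(5 + 0/(-9))) + 3700) + 6596 = ((3 + (-1/9*0)*(5 - 1/9*0)) + 3700) + 6596 = ((3 + 0*(5 + 0)) + 3700) + 6596 = ((3 + 0*5) + 3700) + 6596 = ((3 + 0) + 3700) + 6596 = (3 + 3700) + 6596 = 3703 + 6596 = 10299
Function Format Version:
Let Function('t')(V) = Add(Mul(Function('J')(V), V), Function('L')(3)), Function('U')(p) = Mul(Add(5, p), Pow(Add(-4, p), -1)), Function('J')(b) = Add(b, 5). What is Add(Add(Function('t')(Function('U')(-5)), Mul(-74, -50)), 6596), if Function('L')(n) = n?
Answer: 10299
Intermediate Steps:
Function('J')(b) = Add(5, b)
Function('U')(p) = Mul(Pow(Add(-4, p), -1), Add(5, p))
Function('t')(V) = Add(3, Mul(V, Add(5, V))) (Function('t')(V) = Add(Mul(Add(5, V), V), 3) = Add(Mul(V, Add(5, V)), 3) = Add(3, Mul(V, Add(5, V))))
Add(Add(Function('t')(Function('U')(-5)), Mul(-74, -50)), 6596) = Add(Add(Add(3, Mul(Mul(Pow(Add(-4, -5), -1), Add(5, -5)), Add(5, Mul(Pow(Add(-4, -5), -1), Add(5, -5))))), Mul(-74, -50)), 6596) = Add(Add(Add(3, Mul(Mul(Pow(-9, -1), 0), Add(5, Mul(Pow(-9, -1), 0)))), 3700), 6596) = Add(Add(Add(3, Mul(Mul(Rational(-1, 9), 0), Add(5, Mul(Rational(-1, 9), 0)))), 3700), 6596) = Add(Add(Add(3, Mul(0, Add(5, 0))), 3700), 6596) = Add(Add(Add(3, Mul(0, 5)), 3700), 6596) = Add(Add(Add(3, 0), 3700), 6596) = Add(Add(3, 3700), 6596) = Add(3703, 6596) = 10299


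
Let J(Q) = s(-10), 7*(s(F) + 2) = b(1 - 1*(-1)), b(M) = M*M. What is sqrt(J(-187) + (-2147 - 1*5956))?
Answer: I*sqrt(397117)/7 ≈ 90.025*I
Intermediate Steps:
b(M) = M**2
s(F) = -10/7 (s(F) = -2 + (1 - 1*(-1))**2/7 = -2 + (1 + 1)**2/7 = -2 + (1/7)*2**2 = -2 + (1/7)*4 = -2 + 4/7 = -10/7)
J(Q) = -10/7
sqrt(J(-187) + (-2147 - 1*5956)) = sqrt(-10/7 + (-2147 - 1*5956)) = sqrt(-10/7 + (-2147 - 5956)) = sqrt(-10/7 - 8103) = sqrt(-56731/7) = I*sqrt(397117)/7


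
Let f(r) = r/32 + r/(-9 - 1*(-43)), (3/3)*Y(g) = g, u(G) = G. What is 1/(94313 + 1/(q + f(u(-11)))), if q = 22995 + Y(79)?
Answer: 12551893/1183806685053 ≈ 1.0603e-5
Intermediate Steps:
Y(g) = g
q = 23074 (q = 22995 + 79 = 23074)
f(r) = 33*r/544 (f(r) = r*(1/32) + r/(-9 + 43) = r/32 + r/34 = 33*r/544)
1/(94313 + 1/(q + f(u(-11)))) = 1/(94313 + 1/(23074 + (33/544)*(-11))) = 1/(94313 + 1/(23074 - 363/544)) = 1/(94313 + 1/(12551893/544)) = 1/(94313 + 544/12551893) = 1/(1183806685053/12551893) = 12551893/1183806685053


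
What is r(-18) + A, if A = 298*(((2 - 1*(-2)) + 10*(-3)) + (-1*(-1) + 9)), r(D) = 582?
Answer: -4186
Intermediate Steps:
A = -4768 (A = 298*(((2 + 2) - 30) + (1 + 9)) = 298*((4 - 30) + 10) = 298*(-26 + 10) = 298*(-16) = -4768)
r(-18) + A = 582 - 4768 = -4186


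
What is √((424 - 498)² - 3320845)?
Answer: I*√3315369 ≈ 1820.8*I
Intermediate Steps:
√((424 - 498)² - 3320845) = √((-74)² - 3320845) = √(5476 - 3320845) = √(-3315369) = I*√3315369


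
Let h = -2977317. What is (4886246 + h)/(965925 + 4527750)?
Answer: 173539/499425 ≈ 0.34748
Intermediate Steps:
(4886246 + h)/(965925 + 4527750) = (4886246 - 2977317)/(965925 + 4527750) = 1908929/5493675 = 1908929*(1/5493675) = 173539/499425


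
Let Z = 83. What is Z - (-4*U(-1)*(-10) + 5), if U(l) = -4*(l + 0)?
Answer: -82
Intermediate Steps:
U(l) = -4*l
Z - (-4*U(-1)*(-10) + 5) = 83 - (-(-16)*(-1)*(-10) + 5) = 83 - (-4*4*(-10) + 5) = 83 - (-16*(-10) + 5) = 83 - (160 + 5) = 83 - 1*165 = 83 - 165 = -82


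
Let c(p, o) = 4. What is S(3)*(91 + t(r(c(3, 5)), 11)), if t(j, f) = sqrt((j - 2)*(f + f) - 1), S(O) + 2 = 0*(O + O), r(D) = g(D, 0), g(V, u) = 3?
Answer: -182 - 2*sqrt(21) ≈ -191.17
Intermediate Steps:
r(D) = 3
S(O) = -2 (S(O) = -2 + 0*(O + O) = -2 + 0*(2*O) = -2 + 0 = -2)
t(j, f) = sqrt(-1 + 2*f*(-2 + j)) (t(j, f) = sqrt((-2 + j)*(2*f) - 1) = sqrt(2*f*(-2 + j) - 1) = sqrt(-1 + 2*f*(-2 + j)))
S(3)*(91 + t(r(c(3, 5)), 11)) = -2*(91 + sqrt(-1 - 4*11 + 2*11*3)) = -2*(91 + sqrt(-1 - 44 + 66)) = -2*(91 + sqrt(21)) = -182 - 2*sqrt(21)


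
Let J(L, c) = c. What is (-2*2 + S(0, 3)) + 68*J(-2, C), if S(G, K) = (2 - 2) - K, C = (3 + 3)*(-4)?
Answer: -1639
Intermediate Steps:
C = -24 (C = 6*(-4) = -24)
S(G, K) = -K (S(G, K) = 0 - K = -K)
(-2*2 + S(0, 3)) + 68*J(-2, C) = (-2*2 - 1*3) + 68*(-24) = (-4 - 3) - 1632 = -7 - 1632 = -1639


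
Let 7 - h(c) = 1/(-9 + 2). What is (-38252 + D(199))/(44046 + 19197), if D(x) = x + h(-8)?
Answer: -266321/442701 ≈ -0.60158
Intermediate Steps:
h(c) = 50/7 (h(c) = 7 - 1/(-9 + 2) = 7 - 1/(-7) = 7 - 1*(-⅐) = 7 + ⅐ = 50/7)
D(x) = 50/7 + x (D(x) = x + 50/7 = 50/7 + x)
(-38252 + D(199))/(44046 + 19197) = (-38252 + (50/7 + 199))/(44046 + 19197) = (-38252 + 1443/7)/63243 = -266321/7*1/63243 = -266321/442701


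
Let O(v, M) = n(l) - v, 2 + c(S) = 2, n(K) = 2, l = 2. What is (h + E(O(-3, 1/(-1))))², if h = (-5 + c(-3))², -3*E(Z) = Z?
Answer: 4900/9 ≈ 544.44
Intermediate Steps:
c(S) = 0 (c(S) = -2 + 2 = 0)
O(v, M) = 2 - v
E(Z) = -Z/3
h = 25 (h = (-5 + 0)² = (-5)² = 25)
(h + E(O(-3, 1/(-1))))² = (25 - (2 - 1*(-3))/3)² = (25 - (2 + 3)/3)² = (25 - ⅓*5)² = (25 - 5/3)² = (70/3)² = 4900/9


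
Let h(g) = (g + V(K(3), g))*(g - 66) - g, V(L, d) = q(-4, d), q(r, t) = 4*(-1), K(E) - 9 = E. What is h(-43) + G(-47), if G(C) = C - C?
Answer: 5166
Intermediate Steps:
K(E) = 9 + E
q(r, t) = -4
V(L, d) = -4
G(C) = 0
h(g) = -g + (-66 + g)*(-4 + g) (h(g) = (g - 4)*(g - 66) - g = (-4 + g)*(-66 + g) - g = (-66 + g)*(-4 + g) - g = -g + (-66 + g)*(-4 + g))
h(-43) + G(-47) = (264 + (-43)² - 71*(-43)) + 0 = (264 + 1849 + 3053) + 0 = 5166 + 0 = 5166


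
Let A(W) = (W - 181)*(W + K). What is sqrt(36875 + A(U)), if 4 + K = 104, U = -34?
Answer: sqrt(22685) ≈ 150.62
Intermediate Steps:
K = 100 (K = -4 + 104 = 100)
A(W) = (-181 + W)*(100 + W) (A(W) = (W - 181)*(W + 100) = (-181 + W)*(100 + W))
sqrt(36875 + A(U)) = sqrt(36875 + (-18100 + (-34)**2 - 81*(-34))) = sqrt(36875 + (-18100 + 1156 + 2754)) = sqrt(36875 - 14190) = sqrt(22685)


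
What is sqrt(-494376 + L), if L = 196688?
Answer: 2*I*sqrt(74422) ≈ 545.61*I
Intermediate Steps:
sqrt(-494376 + L) = sqrt(-494376 + 196688) = sqrt(-297688) = 2*I*sqrt(74422)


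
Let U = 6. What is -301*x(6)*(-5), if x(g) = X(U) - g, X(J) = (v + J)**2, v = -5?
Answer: -7525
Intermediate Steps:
X(J) = (-5 + J)**2
x(g) = 1 - g (x(g) = (-5 + 6)**2 - g = 1**2 - g = 1 - g)
-301*x(6)*(-5) = -301*(1 - 1*6)*(-5) = -301*(1 - 6)*(-5) = -(-1505)*(-5) = -301*25 = -7525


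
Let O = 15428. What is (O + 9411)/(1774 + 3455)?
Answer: 24839/5229 ≈ 4.7502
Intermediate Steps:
(O + 9411)/(1774 + 3455) = (15428 + 9411)/(1774 + 3455) = 24839/5229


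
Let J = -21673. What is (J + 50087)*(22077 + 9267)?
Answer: 890608416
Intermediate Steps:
(J + 50087)*(22077 + 9267) = (-21673 + 50087)*(22077 + 9267) = 28414*31344 = 890608416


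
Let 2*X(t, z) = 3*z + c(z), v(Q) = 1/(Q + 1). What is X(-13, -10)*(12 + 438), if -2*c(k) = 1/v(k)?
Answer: -11475/2 ≈ -5737.5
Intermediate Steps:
v(Q) = 1/(1 + Q)
c(k) = -1/2 - k/2 (c(k) = -(1/2 + k/2) = -(1 + k)/2 = -1/2 - k/2)
X(t, z) = -1/4 + 5*z/4 (X(t, z) = (3*z + (-1/2 - z/2))/2 = (-1/2 + 5*z/2)/2 = -1/4 + 5*z/4)
X(-13, -10)*(12 + 438) = (-1/4 + (5/4)*(-10))*(12 + 438) = (-1/4 - 25/2)*450 = -51/4*450 = -11475/2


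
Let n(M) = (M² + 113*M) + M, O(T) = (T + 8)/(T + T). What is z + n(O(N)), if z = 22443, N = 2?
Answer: 90937/4 ≈ 22734.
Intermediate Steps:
O(T) = (8 + T)/(2*T) (O(T) = (8 + T)/((2*T)) = (8 + T)*(1/(2*T)) = (8 + T)/(2*T))
n(M) = M² + 114*M
z + n(O(N)) = 22443 + ((½)*(8 + 2)/2)*(114 + (½)*(8 + 2)/2) = 22443 + ((½)*(½)*10)*(114 + (½)*(½)*10) = 22443 + 5*(114 + 5/2)/2 = 22443 + (5/2)*(233/2) = 22443 + 1165/4 = 90937/4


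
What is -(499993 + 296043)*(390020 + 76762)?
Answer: -371575276152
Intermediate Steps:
-(499993 + 296043)*(390020 + 76762) = -796036*466782 = -1*371575276152 = -371575276152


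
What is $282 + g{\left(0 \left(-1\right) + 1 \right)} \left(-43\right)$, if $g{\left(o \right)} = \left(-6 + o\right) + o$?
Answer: $454$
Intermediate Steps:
$g{\left(o \right)} = -6 + 2 o$
$282 + g{\left(0 \left(-1\right) + 1 \right)} \left(-43\right) = 282 + \left(-6 + 2 \left(0 \left(-1\right) + 1\right)\right) \left(-43\right) = 282 + \left(-6 + 2 \left(0 + 1\right)\right) \left(-43\right) = 282 + \left(-6 + 2 \cdot 1\right) \left(-43\right) = 282 + \left(-6 + 2\right) \left(-43\right) = 282 - -172 = 282 + 172 = 454$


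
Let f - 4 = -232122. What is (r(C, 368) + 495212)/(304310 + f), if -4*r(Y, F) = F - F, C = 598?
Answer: 123803/18048 ≈ 6.8596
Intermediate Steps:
f = -232118 (f = 4 - 232122 = -232118)
r(Y, F) = 0 (r(Y, F) = -(F - F)/4 = -1/4*0 = 0)
(r(C, 368) + 495212)/(304310 + f) = (0 + 495212)/(304310 - 232118) = 495212/72192 = 495212*(1/72192) = 123803/18048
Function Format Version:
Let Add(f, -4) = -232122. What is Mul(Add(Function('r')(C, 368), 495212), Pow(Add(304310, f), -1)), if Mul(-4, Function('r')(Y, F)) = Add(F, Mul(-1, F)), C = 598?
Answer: Rational(123803, 18048) ≈ 6.8596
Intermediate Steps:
f = -232118 (f = Add(4, -232122) = -232118)
Function('r')(Y, F) = 0 (Function('r')(Y, F) = Mul(Rational(-1, 4), Add(F, Mul(-1, F))) = Mul(Rational(-1, 4), 0) = 0)
Mul(Add(Function('r')(C, 368), 495212), Pow(Add(304310, f), -1)) = Mul(Add(0, 495212), Pow(Add(304310, -232118), -1)) = Mul(495212, Pow(72192, -1)) = Mul(495212, Rational(1, 72192)) = Rational(123803, 18048)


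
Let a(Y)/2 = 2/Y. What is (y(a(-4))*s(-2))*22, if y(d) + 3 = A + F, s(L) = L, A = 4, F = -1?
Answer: 0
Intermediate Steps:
a(Y) = 4/Y (a(Y) = 2*(2/Y) = 4/Y)
y(d) = 0 (y(d) = -3 + (4 - 1) = -3 + 3 = 0)
(y(a(-4))*s(-2))*22 = (0*(-2))*22 = 0*22 = 0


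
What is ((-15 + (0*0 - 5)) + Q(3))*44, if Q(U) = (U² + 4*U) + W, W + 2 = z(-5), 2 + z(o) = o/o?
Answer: -88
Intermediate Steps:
z(o) = -1 (z(o) = -2 + o/o = -2 + 1 = -1)
W = -3 (W = -2 - 1 = -3)
Q(U) = -3 + U² + 4*U (Q(U) = (U² + 4*U) - 3 = -3 + U² + 4*U)
((-15 + (0*0 - 5)) + Q(3))*44 = ((-15 + (0*0 - 5)) + (-3 + 3² + 4*3))*44 = ((-15 + (0 - 5)) + (-3 + 9 + 12))*44 = ((-15 - 5) + 18)*44 = (-20 + 18)*44 = -2*44 = -88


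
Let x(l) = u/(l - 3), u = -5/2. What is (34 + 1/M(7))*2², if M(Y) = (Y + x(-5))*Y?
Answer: 111448/819 ≈ 136.08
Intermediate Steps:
u = -5/2 (u = -5*½ = -5/2 ≈ -2.5000)
x(l) = -5/(2*(-3 + l)) (x(l) = -5/(2*(l - 3)) = -5/(2*(-3 + l)))
M(Y) = Y*(5/16 + Y) (M(Y) = (Y - 5/(-6 + 2*(-5)))*Y = (Y - 5/(-6 - 10))*Y = (Y - 5/(-16))*Y = (Y - 5*(-1/16))*Y = (Y + 5/16)*Y = (5/16 + Y)*Y = Y*(5/16 + Y))
(34 + 1/M(7))*2² = (34 + 1/((1/16)*7*(5 + 16*7)))*2² = (34 + 1/((1/16)*7*(5 + 112)))*4 = (34 + 1/((1/16)*7*117))*4 = (34 + 1/(819/16))*4 = (34 + 16/819)*4 = (27862/819)*4 = 111448/819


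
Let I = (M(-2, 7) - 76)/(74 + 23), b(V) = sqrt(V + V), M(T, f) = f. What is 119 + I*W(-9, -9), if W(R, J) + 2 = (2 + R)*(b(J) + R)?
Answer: 7334/97 + 1449*I*sqrt(2)/97 ≈ 75.608 + 21.126*I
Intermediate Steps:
b(V) = sqrt(2)*sqrt(V) (b(V) = sqrt(2*V) = sqrt(2)*sqrt(V))
I = -69/97 (I = (7 - 76)/(74 + 23) = -69/97 ≈ -0.71134)
W(R, J) = -2 + (2 + R)*(R + sqrt(2)*sqrt(J)) (W(R, J) = -2 + (2 + R)*(sqrt(2)*sqrt(J) + R) = -2 + (2 + R)*(R + sqrt(2)*sqrt(J)))
119 + I*W(-9, -9) = 119 - 69*(-2 + (-9)**2 + 2*(-9) + 2*sqrt(2)*sqrt(-9) - 9*sqrt(2)*sqrt(-9))/97 = 119 - 69*(-2 + 81 - 18 + 2*sqrt(2)*(3*I) - 9*sqrt(2)*3*I)/97 = 119 - 69*(-2 + 81 - 18 + 6*I*sqrt(2) - 27*I*sqrt(2))/97 = 119 - 69*(61 - 21*I*sqrt(2))/97 = 119 + (-4209/97 + 1449*I*sqrt(2)/97) = 7334/97 + 1449*I*sqrt(2)/97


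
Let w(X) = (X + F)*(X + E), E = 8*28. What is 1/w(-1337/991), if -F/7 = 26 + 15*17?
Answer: -982081/430401540198 ≈ -2.2818e-6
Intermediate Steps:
E = 224
F = -1967 (F = -7*(26 + 15*17) = -7*(26 + 255) = -7*281 = -1967)
w(X) = (-1967 + X)*(224 + X) (w(X) = (X - 1967)*(X + 224) = (-1967 + X)*(224 + X))
1/w(-1337/991) = 1/(-440608 + (-1337/991)**2 - (-2330391)/991) = 1/(-440608 + (-1337*1/991)**2 - (-2330391)/991) = 1/(-440608 + (-1337/991)**2 - 1743*(-1337/991)) = 1/(-440608 + 1787569/982081 + 2330391/991) = 1/(-430401540198/982081) = -982081/430401540198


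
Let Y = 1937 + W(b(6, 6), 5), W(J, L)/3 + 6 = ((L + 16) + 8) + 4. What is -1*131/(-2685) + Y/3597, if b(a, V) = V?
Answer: 654393/1073105 ≈ 0.60981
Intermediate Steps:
W(J, L) = 66 + 3*L (W(J, L) = -18 + 3*(((L + 16) + 8) + 4) = -18 + 3*(((16 + L) + 8) + 4) = -18 + 3*((24 + L) + 4) = -18 + 3*(28 + L) = -18 + (84 + 3*L) = 66 + 3*L)
Y = 2018 (Y = 1937 + (66 + 3*5) = 1937 + (66 + 15) = 1937 + 81 = 2018)
-1*131/(-2685) + Y/3597 = -1*131/(-2685) + 2018/3597 = -131*(-1/2685) + 2018*(1/3597) = 131/2685 + 2018/3597 = 654393/1073105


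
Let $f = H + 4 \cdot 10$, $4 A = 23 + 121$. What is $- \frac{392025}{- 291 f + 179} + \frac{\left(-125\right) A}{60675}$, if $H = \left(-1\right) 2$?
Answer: $\frac{316495485}{8801111} \approx 35.961$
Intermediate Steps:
$A = 36$ ($A = \frac{23 + 121}{4} = \frac{1}{4} \cdot 144 = 36$)
$H = -2$
$f = 38$ ($f = -2 + 4 \cdot 10 = -2 + 40 = 38$)
$- \frac{392025}{- 291 f + 179} + \frac{\left(-125\right) A}{60675} = - \frac{392025}{\left(-291\right) 38 + 179} + \frac{\left(-125\right) 36}{60675} = - \frac{392025}{-11058 + 179} - \frac{60}{809} = - \frac{392025}{-10879} - \frac{60}{809} = \left(-392025\right) \left(- \frac{1}{10879}\right) - \frac{60}{809} = \frac{392025}{10879} - \frac{60}{809} = \frac{316495485}{8801111}$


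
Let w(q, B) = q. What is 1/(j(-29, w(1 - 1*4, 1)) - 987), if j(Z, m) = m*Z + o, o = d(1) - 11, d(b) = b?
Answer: -1/910 ≈ -0.0010989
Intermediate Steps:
o = -10 (o = 1 - 11 = -10)
j(Z, m) = -10 + Z*m (j(Z, m) = m*Z - 10 = Z*m - 10 = -10 + Z*m)
1/(j(-29, w(1 - 1*4, 1)) - 987) = 1/((-10 - 29*(1 - 1*4)) - 987) = 1/((-10 - 29*(1 - 4)) - 987) = 1/((-10 - 29*(-3)) - 987) = 1/((-10 + 87) - 987) = 1/(77 - 987) = 1/(-910) = -1/910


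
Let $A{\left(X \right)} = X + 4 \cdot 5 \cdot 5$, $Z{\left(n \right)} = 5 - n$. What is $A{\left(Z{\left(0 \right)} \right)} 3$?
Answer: $315$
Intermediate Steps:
$A{\left(X \right)} = 100 + X$ ($A{\left(X \right)} = X + 20 \cdot 5 = X + 100 = 100 + X$)
$A{\left(Z{\left(0 \right)} \right)} 3 = \left(100 + \left(5 - 0\right)\right) 3 = \left(100 + \left(5 + 0\right)\right) 3 = \left(100 + 5\right) 3 = 105 \cdot 3 = 315$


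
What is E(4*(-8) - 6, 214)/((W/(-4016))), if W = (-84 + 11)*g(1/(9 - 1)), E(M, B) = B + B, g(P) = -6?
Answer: -859424/219 ≈ -3924.3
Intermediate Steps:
E(M, B) = 2*B
W = 438 (W = (-84 + 11)*(-6) = -73*(-6) = 438)
E(4*(-8) - 6, 214)/((W/(-4016))) = (2*214)/((438/(-4016))) = 428/((438*(-1/4016))) = 428/(-219/2008) = 428*(-2008/219) = -859424/219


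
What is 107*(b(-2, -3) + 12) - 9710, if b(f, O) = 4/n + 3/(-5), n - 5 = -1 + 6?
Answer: -42237/5 ≈ -8447.4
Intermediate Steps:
n = 10 (n = 5 + (-1 + 6) = 5 + 5 = 10)
b(f, O) = -1/5 (b(f, O) = 4/10 + 3/(-5) = 4*(1/10) + 3*(-1/5) = 2/5 - 3/5 = -1/5)
107*(b(-2, -3) + 12) - 9710 = 107*(-1/5 + 12) - 9710 = 107*(59/5) - 9710 = 6313/5 - 9710 = -42237/5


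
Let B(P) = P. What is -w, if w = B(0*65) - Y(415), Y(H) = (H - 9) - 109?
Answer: 297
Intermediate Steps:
Y(H) = -118 + H (Y(H) = (-9 + H) - 109 = -118 + H)
w = -297 (w = 0*65 - (-118 + 415) = 0 - 1*297 = 0 - 297 = -297)
-w = -1*(-297) = 297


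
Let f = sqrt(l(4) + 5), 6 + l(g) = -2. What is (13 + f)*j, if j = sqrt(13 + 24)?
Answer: sqrt(37)*(13 + I*sqrt(3)) ≈ 79.076 + 10.536*I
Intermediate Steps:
j = sqrt(37) ≈ 6.0828
l(g) = -8 (l(g) = -6 - 2 = -8)
f = I*sqrt(3) (f = sqrt(-8 + 5) = sqrt(-3) = I*sqrt(3) ≈ 1.732*I)
(13 + f)*j = (13 + I*sqrt(3))*sqrt(37) = sqrt(37)*(13 + I*sqrt(3))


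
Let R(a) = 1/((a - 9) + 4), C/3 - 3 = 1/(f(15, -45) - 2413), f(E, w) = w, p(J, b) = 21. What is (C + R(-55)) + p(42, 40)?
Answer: 2210881/73740 ≈ 29.982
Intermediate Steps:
C = 22119/2458 (C = 9 + 3/(-45 - 2413) = 9 + 3/(-2458) = 9 + 3*(-1/2458) = 9 - 3/2458 = 22119/2458 ≈ 8.9988)
R(a) = 1/(-5 + a) (R(a) = 1/((-9 + a) + 4) = 1/(-5 + a))
(C + R(-55)) + p(42, 40) = (22119/2458 + 1/(-5 - 55)) + 21 = (22119/2458 + 1/(-60)) + 21 = (22119/2458 - 1/60) + 21 = 662341/73740 + 21 = 2210881/73740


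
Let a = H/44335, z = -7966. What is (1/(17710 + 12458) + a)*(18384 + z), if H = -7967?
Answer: -1251744166289/668749140 ≈ -1871.8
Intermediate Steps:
a = -7967/44335 ≈ -0.17970
(1/(17710 + 12458) + a)*(18384 + z) = (1/(17710 + 12458) - 7967/44335)*(18384 - 7966) = (1/30168 - 7967/44335)*10418 = -240304121/1337498280*10418 = -1251744166289/668749140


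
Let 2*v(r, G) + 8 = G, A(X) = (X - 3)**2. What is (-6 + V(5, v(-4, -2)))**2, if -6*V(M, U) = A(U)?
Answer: 2500/9 ≈ 277.78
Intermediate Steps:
A(X) = (-3 + X)**2
v(r, G) = -4 + G/2
V(M, U) = -(-3 + U)**2/6
(-6 + V(5, v(-4, -2)))**2 = (-6 - (-3 + (-4 + (1/2)*(-2)))**2/6)**2 = (-6 - (-3 + (-4 - 1))**2/6)**2 = (-6 - (-3 - 5)**2/6)**2 = (-6 - 1/6*(-8)**2)**2 = (-6 - 1/6*64)**2 = (-6 - 32/3)**2 = (-50/3)**2 = 2500/9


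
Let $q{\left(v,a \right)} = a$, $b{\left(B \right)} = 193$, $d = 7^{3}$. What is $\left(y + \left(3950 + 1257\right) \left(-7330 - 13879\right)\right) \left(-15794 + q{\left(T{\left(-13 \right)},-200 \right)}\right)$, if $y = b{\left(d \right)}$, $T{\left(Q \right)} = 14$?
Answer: $1766298509580$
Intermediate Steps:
$d = 343$
$y = 193$
$\left(y + \left(3950 + 1257\right) \left(-7330 - 13879\right)\right) \left(-15794 + q{\left(T{\left(-13 \right)},-200 \right)}\right) = \left(193 + \left(3950 + 1257\right) \left(-7330 - 13879\right)\right) \left(-15794 - 200\right) = \left(193 + 5207 \left(-21209\right)\right) \left(-15994\right) = \left(193 - 110435263\right) \left(-15994\right) = \left(-110435070\right) \left(-15994\right) = 1766298509580$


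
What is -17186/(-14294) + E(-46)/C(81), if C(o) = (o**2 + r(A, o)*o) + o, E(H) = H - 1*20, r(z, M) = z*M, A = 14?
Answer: 140984071/117325152 ≈ 1.2017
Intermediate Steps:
r(z, M) = M*z
E(H) = -20 + H (E(H) = H - 20 = -20 + H)
C(o) = o + 15*o**2 (C(o) = (o**2 + (o*14)*o) + o = (o**2 + (14*o)*o) + o = (o**2 + 14*o**2) + o = 15*o**2 + o = o + 15*o**2)
-17186/(-14294) + E(-46)/C(81) = -17186/(-14294) + (-20 - 46)/((81*(1 + 15*81))) = -17186*(-1/14294) - 66*1/(81*(1 + 1215)) = 8593/7147 - 66/(81*1216) = 8593/7147 - 66/98496 = 8593/7147 - 66*1/98496 = 8593/7147 - 11/16416 = 140984071/117325152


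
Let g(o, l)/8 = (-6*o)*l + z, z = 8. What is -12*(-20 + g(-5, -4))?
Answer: 10992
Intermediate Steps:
g(o, l) = 64 - 48*l*o (g(o, l) = 8*((-6*o)*l + 8) = 8*(-6*l*o + 8) = 8*(8 - 6*l*o) = 64 - 48*l*o)
-12*(-20 + g(-5, -4)) = -12*(-20 + (64 - 48*(-4)*(-5))) = -12*(-20 + (64 - 960)) = -12*(-20 - 896) = -12*(-916) = 10992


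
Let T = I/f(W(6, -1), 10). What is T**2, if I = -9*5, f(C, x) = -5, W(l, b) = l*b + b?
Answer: 81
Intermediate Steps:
W(l, b) = b + b*l (W(l, b) = b*l + b = b + b*l)
I = -45
T = 9 (T = -45/(-5) = -45*(-1/5) = 9)
T**2 = 9**2 = 81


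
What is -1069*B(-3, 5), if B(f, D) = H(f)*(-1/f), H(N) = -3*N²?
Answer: 9621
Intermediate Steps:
B(f, D) = 3*f (B(f, D) = (-3*f²)*(-1/f) = 3*f)
-1069*B(-3, 5) = -3207*(-3) = -1069*(-9) = 9621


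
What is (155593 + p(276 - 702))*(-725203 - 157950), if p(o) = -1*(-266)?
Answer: -137647343427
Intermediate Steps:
p(o) = 266
(155593 + p(276 - 702))*(-725203 - 157950) = (155593 + 266)*(-725203 - 157950) = 155859*(-883153) = -137647343427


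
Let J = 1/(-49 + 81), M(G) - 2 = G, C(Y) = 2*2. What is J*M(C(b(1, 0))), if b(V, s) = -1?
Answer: 3/16 ≈ 0.18750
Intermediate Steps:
C(Y) = 4
M(G) = 2 + G
J = 1/32 ≈ 0.031250
J*M(C(b(1, 0))) = (2 + 4)/32 = (1/32)*6 = 3/16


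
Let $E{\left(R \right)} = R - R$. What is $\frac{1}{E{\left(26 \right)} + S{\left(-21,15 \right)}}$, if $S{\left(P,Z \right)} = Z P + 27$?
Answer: $- \frac{1}{288} \approx -0.0034722$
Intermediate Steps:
$E{\left(R \right)} = 0$
$S{\left(P,Z \right)} = 27 + P Z$ ($S{\left(P,Z \right)} = P Z + 27 = 27 + P Z$)
$\frac{1}{E{\left(26 \right)} + S{\left(-21,15 \right)}} = \frac{1}{0 + \left(27 - 315\right)} = \frac{1}{0 - 288} = \frac{1}{-288} = - \frac{1}{288}$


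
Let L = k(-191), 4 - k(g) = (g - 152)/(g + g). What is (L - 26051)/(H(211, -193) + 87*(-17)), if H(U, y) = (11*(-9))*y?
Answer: -9950297/6733896 ≈ -1.4776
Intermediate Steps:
k(g) = 4 - (-152 + g)/(2*g) (k(g) = 4 - (g - 152)/(g + g) = 4 - (-152 + g)/(2*g))
H(U, y) = -99*y
L = 1185/382 (L = 7/2 + 76/(-191) = 7/2 + 76*(-1/191) = 7/2 - 76/191 = 1185/382 ≈ 3.1021)
(L - 26051)/(H(211, -193) + 87*(-17)) = (1185/382 - 26051)/(-99*(-193) + 87*(-17)) = -9950297/(382*(19107 - 1479)) = -9950297/382/17628 = -9950297/382*1/17628 = -9950297/6733896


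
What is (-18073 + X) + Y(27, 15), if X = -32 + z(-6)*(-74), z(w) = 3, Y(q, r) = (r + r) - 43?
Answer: -18340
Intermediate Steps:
Y(q, r) = -43 + 2*r (Y(q, r) = 2*r - 43 = -43 + 2*r)
X = -254 (X = -32 + 3*(-74) = -32 - 222 = -254)
(-18073 + X) + Y(27, 15) = (-18073 - 254) + (-43 + 2*15) = -18327 + (-43 + 30) = -18327 - 13 = -18340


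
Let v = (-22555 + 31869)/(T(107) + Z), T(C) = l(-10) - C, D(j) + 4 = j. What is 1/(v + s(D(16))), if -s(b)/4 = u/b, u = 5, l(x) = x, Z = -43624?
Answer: -131223/246647 ≈ -0.53203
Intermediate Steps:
D(j) = -4 + j
T(C) = -10 - C
s(b) = -20/b
v = -9314/43741 (v = (-22555 + 31869)/((-10 - 1*107) - 43624) = 9314/((-10 - 107) - 43624) = 9314/(-117 - 43624) = 9314/(-43741) = 9314*(-1/43741) = -9314/43741 ≈ -0.21294)
1/(v + s(D(16))) = 1/(-9314/43741 - 20/(-4 + 16)) = 1/(-9314/43741 - 20/12) = 1/(-9314/43741 - 20*1/12) = 1/(-9314/43741 - 5/3) = 1/(-246647/131223) = -131223/246647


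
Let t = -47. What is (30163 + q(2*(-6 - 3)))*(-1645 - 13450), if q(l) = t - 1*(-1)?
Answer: -454616115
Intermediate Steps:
q(l) = -46 (q(l) = -47 - 1*(-1) = -47 + 1 = -46)
(30163 + q(2*(-6 - 3)))*(-1645 - 13450) = (30163 - 46)*(-1645 - 13450) = 30117*(-15095) = -454616115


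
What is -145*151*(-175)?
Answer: 3831625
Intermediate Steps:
-145*151*(-175) = -21895*(-175) = 3831625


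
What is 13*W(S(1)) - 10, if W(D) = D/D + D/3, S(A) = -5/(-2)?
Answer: 83/6 ≈ 13.833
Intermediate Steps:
S(A) = 5/2 (S(A) = -5*(-½) = 5/2)
W(D) = 1 + D/3 (W(D) = 1 + D*(⅓) = 1 + D/3)
13*W(S(1)) - 10 = 13*(1 + (⅓)*(5/2)) - 10 = 13*(1 + ⅚) - 10 = 13*(11/6) - 10 = 143/6 - 10 = 83/6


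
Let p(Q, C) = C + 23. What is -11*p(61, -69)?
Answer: 506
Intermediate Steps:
p(Q, C) = 23 + C
-11*p(61, -69) = -11*(23 - 69) = -11*(-46) = 506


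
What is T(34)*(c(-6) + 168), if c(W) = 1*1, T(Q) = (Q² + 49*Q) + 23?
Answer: 480805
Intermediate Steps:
T(Q) = 23 + Q² + 49*Q
c(W) = 1
T(34)*(c(-6) + 168) = (23 + 34² + 49*34)*(1 + 168) = (23 + 1156 + 1666)*169 = 2845*169 = 480805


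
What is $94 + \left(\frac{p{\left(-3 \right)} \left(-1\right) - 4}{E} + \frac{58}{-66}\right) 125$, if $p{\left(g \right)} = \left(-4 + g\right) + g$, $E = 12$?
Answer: $\frac{3079}{66} \approx 46.651$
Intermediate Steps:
$p{\left(g \right)} = -4 + 2 g$
$94 + \left(\frac{p{\left(-3 \right)} \left(-1\right) - 4}{E} + \frac{58}{-66}\right) 125 = 94 + \left(\frac{\left(-4 + 2 \left(-3\right)\right) \left(-1\right) - 4}{12} + \frac{58}{-66}\right) 125 = 94 + \left(\left(\left(-4 - 6\right) \left(-1\right) - 4\right) \frac{1}{12} + 58 \left(- \frac{1}{66}\right)\right) 125 = 94 + \left(\left(\left(-10\right) \left(-1\right) - 4\right) \frac{1}{12} - \frac{29}{33}\right) 125 = 94 + \left(\left(10 - 4\right) \frac{1}{12} - \frac{29}{33}\right) 125 = 94 + \left(6 \cdot \frac{1}{12} - \frac{29}{33}\right) 125 = 94 + \left(\frac{1}{2} - \frac{29}{33}\right) 125 = 94 - \frac{3125}{66} = \frac{3079}{66}$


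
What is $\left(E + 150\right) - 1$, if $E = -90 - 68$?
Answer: $-9$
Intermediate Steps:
$E = -158$
$\left(E + 150\right) - 1 = \left(-158 + 150\right) - 1 = -8 - 1 = -9$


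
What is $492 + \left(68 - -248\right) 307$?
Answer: $97504$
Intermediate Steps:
$492 + \left(68 - -248\right) 307 = 492 + \left(68 + 248\right) 307 = 492 + 316 \cdot 307 = 492 + 97012 = 97504$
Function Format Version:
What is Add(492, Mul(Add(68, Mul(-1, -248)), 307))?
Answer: 97504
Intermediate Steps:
Add(492, Mul(Add(68, Mul(-1, -248)), 307)) = Add(492, Mul(Add(68, 248), 307)) = Add(492, Mul(316, 307)) = Add(492, 97012) = 97504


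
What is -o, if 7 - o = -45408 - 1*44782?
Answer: -90197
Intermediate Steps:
o = 90197 (o = 7 - (-45408 - 1*44782) = 7 - (-45408 - 44782) = 7 - 1*(-90190) = 7 + 90190 = 90197)
-o = -1*90197 = -90197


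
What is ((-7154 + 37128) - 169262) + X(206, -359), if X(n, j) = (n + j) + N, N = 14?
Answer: -139427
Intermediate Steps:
X(n, j) = 14 + j + n (X(n, j) = (n + j) + 14 = (j + n) + 14 = 14 + j + n)
((-7154 + 37128) - 169262) + X(206, -359) = ((-7154 + 37128) - 169262) + (14 - 359 + 206) = (29974 - 169262) - 139 = -139288 - 139 = -139427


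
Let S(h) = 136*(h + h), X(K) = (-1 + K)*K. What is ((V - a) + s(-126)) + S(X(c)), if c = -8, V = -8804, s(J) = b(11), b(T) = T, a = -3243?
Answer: 14034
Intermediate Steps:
s(J) = 11
X(K) = K*(-1 + K)
S(h) = 272*h (S(h) = 136*(2*h) = 272*h)
((V - a) + s(-126)) + S(X(c)) = ((-8804 - 1*(-3243)) + 11) + 272*(-8*(-1 - 8)) = ((-8804 + 3243) + 11) + 272*(-8*(-9)) = (-5561 + 11) + 272*72 = -5550 + 19584 = 14034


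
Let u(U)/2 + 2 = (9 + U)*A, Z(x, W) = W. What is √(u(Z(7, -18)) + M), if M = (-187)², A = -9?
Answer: 3*√3903 ≈ 187.42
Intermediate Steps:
u(U) = -166 - 18*U (u(U) = -4 + 2*((9 + U)*(-9)) = -4 + 2*(-81 - 9*U) = -4 + (-162 - 18*U) = -166 - 18*U)
M = 34969
√(u(Z(7, -18)) + M) = √((-166 - 18*(-18)) + 34969) = √((-166 + 324) + 34969) = √(158 + 34969) = √35127 = 3*√3903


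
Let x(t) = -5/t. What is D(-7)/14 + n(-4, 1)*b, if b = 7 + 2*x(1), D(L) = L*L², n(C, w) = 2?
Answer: -61/2 ≈ -30.500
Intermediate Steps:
D(L) = L³
b = -3 (b = 7 + 2*(-5/1) = 7 + 2*(-5*1) = 7 + 2*(-5) = 7 - 10 = -3)
D(-7)/14 + n(-4, 1)*b = (-7)³/14 + 2*(-3) = -343*1/14 - 6 = -49/2 - 6 = -61/2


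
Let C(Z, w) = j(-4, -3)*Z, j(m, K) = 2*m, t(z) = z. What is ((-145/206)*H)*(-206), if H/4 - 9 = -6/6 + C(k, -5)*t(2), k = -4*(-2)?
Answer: -69600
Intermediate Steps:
k = 8
C(Z, w) = -8*Z (C(Z, w) = (2*(-4))*Z = -8*Z)
H = -480 (H = 36 + 4*(-6/6 - 8*8*2) = 36 + 4*(-6*⅙ - 64*2) = 36 + 4*(-1 - 128) = 36 + 4*(-129) = 36 - 516 = -480)
((-145/206)*H)*(-206) = (-145/206*(-480))*(-206) = (-145*1/206*(-480))*(-206) = -145/206*(-480)*(-206) = (34800/103)*(-206) = -69600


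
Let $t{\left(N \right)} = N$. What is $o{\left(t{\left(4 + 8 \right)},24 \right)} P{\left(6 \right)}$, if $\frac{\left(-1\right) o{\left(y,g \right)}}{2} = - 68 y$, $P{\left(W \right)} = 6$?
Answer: $9792$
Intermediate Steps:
$o{\left(y,g \right)} = 136 y$ ($o{\left(y,g \right)} = - 2 \left(- 68 y\right) = 136 y$)
$o{\left(t{\left(4 + 8 \right)},24 \right)} P{\left(6 \right)} = 136 \left(4 + 8\right) 6 = 136 \cdot 12 \cdot 6 = 1632 \cdot 6 = 9792$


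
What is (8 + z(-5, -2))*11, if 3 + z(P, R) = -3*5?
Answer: -110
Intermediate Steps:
z(P, R) = -18 (z(P, R) = -3 - 3*5 = -3 - 15 = -18)
(8 + z(-5, -2))*11 = (8 - 18)*11 = -10*11 = -110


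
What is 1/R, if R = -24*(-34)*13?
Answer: 1/10608 ≈ 9.4268e-5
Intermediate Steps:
R = 10608 (R = 816*13 = 10608)
1/R = 1/10608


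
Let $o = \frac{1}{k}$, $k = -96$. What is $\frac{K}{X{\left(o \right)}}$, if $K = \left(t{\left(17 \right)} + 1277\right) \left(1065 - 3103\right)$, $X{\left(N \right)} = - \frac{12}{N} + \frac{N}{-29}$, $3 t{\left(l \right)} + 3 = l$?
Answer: $- \frac{7271910080}{3207169} \approx -2267.4$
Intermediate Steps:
$t{\left(l \right)} = -1 + \frac{l}{3}$
$o = - \frac{1}{96}$ ($o = \frac{1}{-96} = - \frac{1}{96} \approx -0.010417$)
$X{\left(N \right)} = - \frac{12}{N} - \frac{N}{29}$ ($X{\left(N \right)} = - \frac{12}{N} + N \left(- \frac{1}{29}\right) = - \frac{12}{N} - \frac{N}{29}$)
$K = - \frac{7836110}{3}$ ($K = \left(\left(-1 + \frac{1}{3} \cdot 17\right) + 1277\right) \left(1065 - 3103\right) = \left(\left(-1 + \frac{17}{3}\right) + 1277\right) \left(-2038\right) = \left(\frac{14}{3} + 1277\right) \left(-2038\right) = \frac{3845}{3} \left(-2038\right) = - \frac{7836110}{3} \approx -2.612 \cdot 10^{6}$)
$\frac{K}{X{\left(o \right)}} = - \frac{7836110}{3 \left(- \frac{12}{- \frac{1}{96}} - - \frac{1}{2784}\right)} = - \frac{7836110}{3 \left(\left(-12\right) \left(-96\right) + \frac{1}{2784}\right)} = - \frac{7836110}{3 \left(1152 + \frac{1}{2784}\right)} = - \frac{7836110}{3 \cdot \frac{3207169}{2784}} = \left(- \frac{7836110}{3}\right) \frac{2784}{3207169} = - \frac{7271910080}{3207169}$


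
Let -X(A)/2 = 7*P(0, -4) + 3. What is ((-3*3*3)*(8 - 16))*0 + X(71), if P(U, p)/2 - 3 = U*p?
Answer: -90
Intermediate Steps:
P(U, p) = 6 + 2*U*p (P(U, p) = 6 + 2*(U*p) = 6 + 2*U*p)
X(A) = -90 (X(A) = -2*(7*(6 + 2*0*(-4)) + 3) = -2*(7*(6 + 0) + 3) = -2*(7*6 + 3) = -2*(42 + 3) = -2*45 = -90)
((-3*3*3)*(8 - 16))*0 + X(71) = ((-3*3*3)*(8 - 16))*0 - 90 = (-9*3*(-8))*0 - 90 = -27*(-8)*0 - 90 = 216*0 - 90 = 0 - 90 = -90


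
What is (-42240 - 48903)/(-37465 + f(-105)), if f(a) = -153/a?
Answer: 3190005/1311224 ≈ 2.4328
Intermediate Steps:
(-42240 - 48903)/(-37465 + f(-105)) = (-42240 - 48903)/(-37465 - 153/(-105)) = -91143/(-37465 - 153*(-1/105)) = -91143/(-37465 + 51/35) = -91143/(-1311224/35) = -91143*(-35/1311224) = 3190005/1311224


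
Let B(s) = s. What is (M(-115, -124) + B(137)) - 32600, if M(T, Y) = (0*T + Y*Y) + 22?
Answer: -17065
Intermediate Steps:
M(T, Y) = 22 + Y² (M(T, Y) = (0 + Y²) + 22 = Y² + 22 = 22 + Y²)
(M(-115, -124) + B(137)) - 32600 = ((22 + (-124)²) + 137) - 32600 = ((22 + 15376) + 137) - 32600 = (15398 + 137) - 32600 = 15535 - 32600 = -17065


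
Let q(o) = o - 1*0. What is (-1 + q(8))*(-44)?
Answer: -308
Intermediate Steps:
q(o) = o (q(o) = o + 0 = o)
(-1 + q(8))*(-44) = (-1 + 8)*(-44) = 7*(-44) = -308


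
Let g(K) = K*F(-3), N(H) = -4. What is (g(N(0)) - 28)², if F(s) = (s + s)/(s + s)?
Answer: 1024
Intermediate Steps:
F(s) = 1 (F(s) = (2*s)/((2*s)) = (2*s)*(1/(2*s)) = 1)
g(K) = K (g(K) = K*1 = K)
(g(N(0)) - 28)² = (-4 - 28)² = (-32)² = 1024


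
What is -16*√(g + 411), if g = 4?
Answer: -16*√415 ≈ -325.94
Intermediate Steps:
-16*√(g + 411) = -16*√(4 + 411) = -16*√415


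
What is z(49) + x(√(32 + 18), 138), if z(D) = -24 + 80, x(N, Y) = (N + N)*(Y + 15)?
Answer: 56 + 1530*√2 ≈ 2219.7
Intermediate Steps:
x(N, Y) = 2*N*(15 + Y) (x(N, Y) = (2*N)*(15 + Y) = 2*N*(15 + Y))
z(D) = 56
z(49) + x(√(32 + 18), 138) = 56 + 2*√(32 + 18)*(15 + 138) = 56 + 2*√50*153 = 56 + 2*(5*√2)*153 = 56 + 1530*√2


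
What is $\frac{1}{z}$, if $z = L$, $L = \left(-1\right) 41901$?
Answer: $- \frac{1}{41901} \approx -2.3866 \cdot 10^{-5}$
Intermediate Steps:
$L = -41901$
$z = -41901$
$\frac{1}{z} = \frac{1}{-41901} = - \frac{1}{41901}$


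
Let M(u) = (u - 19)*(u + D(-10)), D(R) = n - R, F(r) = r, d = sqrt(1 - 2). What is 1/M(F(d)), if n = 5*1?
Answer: -143/40906 + I/20453 ≈ -0.0034958 + 4.8893e-5*I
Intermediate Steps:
d = I (d = sqrt(-1) = I ≈ 1.0*I)
n = 5
D(R) = 5 - R
M(u) = (-19 + u)*(15 + u) (M(u) = (u - 19)*(u + (5 - 1*(-10))) = (-19 + u)*(u + (5 + 10)) = (-19 + u)*(u + 15) = (-19 + u)*(15 + u))
1/M(F(d)) = 1/(-285 + I**2 - 4*I) = 1/(-285 - 1 - 4*I) = 1/(-286 - 4*I) = (-286 + 4*I)/81812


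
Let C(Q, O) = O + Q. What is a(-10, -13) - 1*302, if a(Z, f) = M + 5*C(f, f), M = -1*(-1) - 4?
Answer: -435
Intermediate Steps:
M = -3 (M = 1 - 4 = -3)
a(Z, f) = -3 + 10*f (a(Z, f) = -3 + 5*(f + f) = -3 + 5*(2*f) = -3 + 10*f)
a(-10, -13) - 1*302 = (-3 + 10*(-13)) - 1*302 = (-3 - 130) - 302 = -133 - 302 = -435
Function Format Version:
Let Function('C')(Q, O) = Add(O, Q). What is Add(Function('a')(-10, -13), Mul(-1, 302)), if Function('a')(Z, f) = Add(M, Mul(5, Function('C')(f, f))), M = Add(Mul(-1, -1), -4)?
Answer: -435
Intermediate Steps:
M = -3 (M = Add(1, -4) = -3)
Function('a')(Z, f) = Add(-3, Mul(10, f)) (Function('a')(Z, f) = Add(-3, Mul(5, Add(f, f))) = Add(-3, Mul(5, Mul(2, f))) = Add(-3, Mul(10, f)))
Add(Function('a')(-10, -13), Mul(-1, 302)) = Add(Add(-3, Mul(10, -13)), Mul(-1, 302)) = Add(Add(-3, -130), -302) = Add(-133, -302) = -435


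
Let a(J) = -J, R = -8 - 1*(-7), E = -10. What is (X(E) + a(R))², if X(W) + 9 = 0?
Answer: 64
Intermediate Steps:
X(W) = -9 (X(W) = -9 + 0 = -9)
R = -1 (R = -8 + 7 = -1)
(X(E) + a(R))² = (-9 - 1*(-1))² = (-9 + 1)² = (-8)² = 64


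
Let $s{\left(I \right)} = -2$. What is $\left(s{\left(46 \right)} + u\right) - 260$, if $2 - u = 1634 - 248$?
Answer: $-1646$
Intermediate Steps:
$u = -1384$ ($u = 2 - \left(1634 - 248\right) = 2 - 1386 = -1384$)
$\left(s{\left(46 \right)} + u\right) - 260 = \left(-2 - 1384\right) - 260 = -1386 - 260 = -1646$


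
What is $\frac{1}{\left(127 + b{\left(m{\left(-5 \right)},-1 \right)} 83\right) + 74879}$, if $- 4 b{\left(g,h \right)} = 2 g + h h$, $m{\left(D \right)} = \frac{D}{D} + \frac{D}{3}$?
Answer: $\frac{12}{900155} \approx 1.3331 \cdot 10^{-5}$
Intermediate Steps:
$m{\left(D \right)} = 1 + \frac{D}{3}$ ($m{\left(D \right)} = 1 + D \frac{1}{3} = 1 + \frac{D}{3}$)
$b{\left(g,h \right)} = - \frac{g}{2} - \frac{h^{2}}{4}$ ($b{\left(g,h \right)} = - \frac{2 g + h h}{4} = - \frac{2 g + h^{2}}{4} = - \frac{h^{2} + 2 g}{4} = - \frac{g}{2} - \frac{h^{2}}{4}$)
$\frac{1}{\left(127 + b{\left(m{\left(-5 \right)},-1 \right)} 83\right) + 74879} = \frac{1}{\left(127 + \left(- \frac{1 + \frac{1}{3} \left(-5\right)}{2} - \frac{\left(-1\right)^{2}}{4}\right) 83\right) + 74879} = \frac{1}{\left(127 + \left(- \frac{1 - \frac{5}{3}}{2} - \frac{1}{4}\right) 83\right) + 74879} = \frac{1}{\left(127 + \left(\left(- \frac{1}{2}\right) \left(- \frac{2}{3}\right) - \frac{1}{4}\right) 83\right) + 74879} = \frac{1}{\left(127 + \left(\frac{1}{3} - \frac{1}{4}\right) 83\right) + 74879} = \frac{1}{\left(127 + \frac{1}{12} \cdot 83\right) + 74879} = \frac{1}{\left(127 + \frac{83}{12}\right) + 74879} = \frac{1}{\frac{1607}{12} + 74879} = \frac{1}{\frac{900155}{12}} = \frac{12}{900155}$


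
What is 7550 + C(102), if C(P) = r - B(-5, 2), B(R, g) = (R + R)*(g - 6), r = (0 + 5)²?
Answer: 7535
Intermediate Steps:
r = 25 (r = 5² = 25)
B(R, g) = 2*R*(-6 + g) (B(R, g) = (2*R)*(-6 + g) = 2*R*(-6 + g))
C(P) = -15 (C(P) = 25 - 2*(-5)*(-6 + 2) = 25 - 2*(-5)*(-4) = 25 - 1*40 = 25 - 40 = -15)
7550 + C(102) = 7550 - 15 = 7535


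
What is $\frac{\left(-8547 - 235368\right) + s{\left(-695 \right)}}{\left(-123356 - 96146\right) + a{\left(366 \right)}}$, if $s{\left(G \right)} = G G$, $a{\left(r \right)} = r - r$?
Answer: $- \frac{119555}{109751} \approx -1.0893$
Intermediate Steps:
$a{\left(r \right)} = 0$
$s{\left(G \right)} = G^{2}$
$\frac{\left(-8547 - 235368\right) + s{\left(-695 \right)}}{\left(-123356 - 96146\right) + a{\left(366 \right)}} = \frac{\left(-8547 - 235368\right) + \left(-695\right)^{2}}{\left(-123356 - 96146\right) + 0} = \frac{\left(-8547 - 235368\right) + 483025}{-219502 + 0} = \frac{-243915 + 483025}{-219502} = 239110 \left(- \frac{1}{219502}\right) = - \frac{119555}{109751}$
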